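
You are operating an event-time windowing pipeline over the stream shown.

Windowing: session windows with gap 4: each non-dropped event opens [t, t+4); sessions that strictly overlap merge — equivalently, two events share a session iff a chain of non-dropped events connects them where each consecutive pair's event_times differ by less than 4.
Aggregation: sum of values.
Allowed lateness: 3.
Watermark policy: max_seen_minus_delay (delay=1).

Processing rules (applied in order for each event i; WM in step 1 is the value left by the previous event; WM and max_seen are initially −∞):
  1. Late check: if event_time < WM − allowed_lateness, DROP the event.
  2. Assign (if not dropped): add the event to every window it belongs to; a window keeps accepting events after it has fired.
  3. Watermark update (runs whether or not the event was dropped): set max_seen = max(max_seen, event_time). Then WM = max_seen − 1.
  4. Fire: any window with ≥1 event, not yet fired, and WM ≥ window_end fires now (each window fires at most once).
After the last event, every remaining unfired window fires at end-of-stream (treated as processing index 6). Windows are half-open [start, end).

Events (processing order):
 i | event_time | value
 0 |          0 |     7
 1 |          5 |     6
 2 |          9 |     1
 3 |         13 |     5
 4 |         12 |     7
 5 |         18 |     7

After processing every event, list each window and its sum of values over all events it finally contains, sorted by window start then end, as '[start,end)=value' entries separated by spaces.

i=0 t=0 v=7: → [0,4); WM=-1
i=1 t=5 v=6: → [5,9); WM=4
i=2 t=9 v=1: → [9,13); WM=8
i=3 t=13 v=5: → [13,17); WM=12
i=4 t=12 v=7: → [9,17); WM=12
i=5 t=18 v=7: → [18,22); WM=17

[0,4)=7 [5,9)=6 [9,17)=13 [18,22)=7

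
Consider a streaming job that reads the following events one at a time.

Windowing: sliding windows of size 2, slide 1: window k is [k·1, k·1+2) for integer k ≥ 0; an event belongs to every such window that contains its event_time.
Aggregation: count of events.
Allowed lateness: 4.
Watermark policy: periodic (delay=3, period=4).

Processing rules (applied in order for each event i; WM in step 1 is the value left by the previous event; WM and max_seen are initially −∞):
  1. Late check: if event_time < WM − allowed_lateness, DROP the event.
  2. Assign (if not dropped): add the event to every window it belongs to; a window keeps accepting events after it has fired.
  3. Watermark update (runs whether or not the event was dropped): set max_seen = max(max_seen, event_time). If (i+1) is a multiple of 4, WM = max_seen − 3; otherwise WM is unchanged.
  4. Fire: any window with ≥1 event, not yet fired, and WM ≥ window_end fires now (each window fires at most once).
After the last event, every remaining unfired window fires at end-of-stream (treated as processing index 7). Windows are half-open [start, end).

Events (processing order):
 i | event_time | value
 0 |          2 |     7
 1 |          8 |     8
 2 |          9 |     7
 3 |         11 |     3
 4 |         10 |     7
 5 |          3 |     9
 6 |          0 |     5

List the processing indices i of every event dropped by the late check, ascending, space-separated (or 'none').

5 6

i=0 t=2 v=7: → [2,4),[1,3); WM=−∞
i=1 t=8 v=8: → [8,10),[7,9); WM=−∞
i=2 t=9 v=7: → [9,11),[8,10); WM=−∞
i=3 t=11 v=3: → [11,13),[10,12); WM=8; [1,3) fires=1 [2,4) fires=1
i=4 t=10 v=7: → [10,12),[9,11); WM=8
i=5 t=3 v=9: DROP (t<8-4); WM=8
i=6 t=0 v=5: DROP (t<8-4); WM=8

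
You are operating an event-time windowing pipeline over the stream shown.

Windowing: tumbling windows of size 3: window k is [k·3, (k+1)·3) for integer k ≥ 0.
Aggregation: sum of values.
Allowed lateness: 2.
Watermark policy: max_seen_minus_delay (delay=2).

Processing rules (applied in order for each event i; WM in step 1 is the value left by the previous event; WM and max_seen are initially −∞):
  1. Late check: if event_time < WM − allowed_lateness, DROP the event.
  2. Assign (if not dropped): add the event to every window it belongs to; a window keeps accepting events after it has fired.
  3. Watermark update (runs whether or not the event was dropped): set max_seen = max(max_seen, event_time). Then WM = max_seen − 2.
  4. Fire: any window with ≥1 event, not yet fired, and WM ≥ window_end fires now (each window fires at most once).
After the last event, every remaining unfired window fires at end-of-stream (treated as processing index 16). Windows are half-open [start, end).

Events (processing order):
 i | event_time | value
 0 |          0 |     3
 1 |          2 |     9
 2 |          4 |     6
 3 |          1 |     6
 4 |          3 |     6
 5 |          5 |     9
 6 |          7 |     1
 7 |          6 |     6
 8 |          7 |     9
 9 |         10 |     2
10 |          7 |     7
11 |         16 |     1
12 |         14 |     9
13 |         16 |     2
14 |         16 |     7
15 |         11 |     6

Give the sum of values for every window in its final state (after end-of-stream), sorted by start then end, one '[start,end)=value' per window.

[0,3)=18 [3,6)=21 [6,9)=23 [9,12)=2 [12,15)=9 [15,18)=10

i=0 t=0 v=3: → [0,3); WM=-2
i=1 t=2 v=9: → [0,3); WM=0
i=2 t=4 v=6: → [3,6); WM=2
i=3 t=1 v=6: → [0,3); WM=2
i=4 t=3 v=6: → [3,6); WM=2
i=5 t=5 v=9: → [3,6); WM=3; [0,3) fires=18
i=6 t=7 v=1: → [6,9); WM=5
i=7 t=6 v=6: → [6,9); WM=5
i=8 t=7 v=9: → [6,9); WM=5
i=9 t=10 v=2: → [9,12); WM=8; [3,6) fires=21
i=10 t=7 v=7: → [6,9); WM=8
i=11 t=16 v=1: → [15,18); WM=14; [6,9) fires=23 [9,12) fires=2
i=12 t=14 v=9: → [12,15); WM=14
i=13 t=16 v=2: → [15,18); WM=14
i=14 t=16 v=7: → [15,18); WM=14
i=15 t=11 v=6: DROP (t<14-2); WM=14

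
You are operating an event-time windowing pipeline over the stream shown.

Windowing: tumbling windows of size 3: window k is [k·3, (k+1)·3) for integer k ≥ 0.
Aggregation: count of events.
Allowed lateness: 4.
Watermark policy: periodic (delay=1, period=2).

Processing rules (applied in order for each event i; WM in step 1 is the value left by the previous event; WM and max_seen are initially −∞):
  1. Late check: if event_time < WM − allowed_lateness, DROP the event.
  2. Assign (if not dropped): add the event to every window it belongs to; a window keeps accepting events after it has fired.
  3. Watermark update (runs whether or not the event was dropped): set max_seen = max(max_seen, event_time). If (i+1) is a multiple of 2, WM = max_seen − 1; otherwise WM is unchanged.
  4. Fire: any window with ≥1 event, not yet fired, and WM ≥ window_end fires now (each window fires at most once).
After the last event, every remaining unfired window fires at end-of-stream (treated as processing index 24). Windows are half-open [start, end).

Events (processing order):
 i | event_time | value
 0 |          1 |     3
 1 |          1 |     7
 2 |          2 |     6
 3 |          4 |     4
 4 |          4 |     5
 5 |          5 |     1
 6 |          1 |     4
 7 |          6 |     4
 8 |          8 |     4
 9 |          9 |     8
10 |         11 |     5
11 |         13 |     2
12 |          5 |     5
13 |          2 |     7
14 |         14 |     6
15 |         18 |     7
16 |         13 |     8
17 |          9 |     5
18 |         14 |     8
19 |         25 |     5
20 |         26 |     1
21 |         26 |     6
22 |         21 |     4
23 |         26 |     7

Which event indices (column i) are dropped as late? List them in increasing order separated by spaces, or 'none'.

12 13 17

i=0 t=1 v=3: → [0,3); WM=−∞
i=1 t=1 v=7: → [0,3); WM=0
i=2 t=2 v=6: → [0,3); WM=0
i=3 t=4 v=4: → [3,6); WM=3; [0,3) fires=3
i=4 t=4 v=5: → [3,6); WM=3
i=5 t=5 v=1: → [3,6); WM=4
i=6 t=1 v=4: → [0,3); WM=4
i=7 t=6 v=4: → [6,9); WM=5
i=8 t=8 v=4: → [6,9); WM=5
i=9 t=9 v=8: → [9,12); WM=8; [3,6) fires=3
i=10 t=11 v=5: → [9,12); WM=8
i=11 t=13 v=2: → [12,15); WM=12; [6,9) fires=2 [9,12) fires=2
i=12 t=5 v=5: DROP (t<12-4); WM=12
i=13 t=2 v=7: DROP (t<12-4); WM=12
i=14 t=14 v=6: → [12,15); WM=12
i=15 t=18 v=7: → [18,21); WM=17; [12,15) fires=2
i=16 t=13 v=8: → [12,15); WM=17
i=17 t=9 v=5: DROP (t<17-4); WM=17
i=18 t=14 v=8: → [12,15); WM=17
i=19 t=25 v=5: → [24,27); WM=24; [18,21) fires=1
i=20 t=26 v=1: → [24,27); WM=24
i=21 t=26 v=6: → [24,27); WM=25
i=22 t=21 v=4: → [21,24); WM=25; [21,24) fires=1
i=23 t=26 v=7: → [24,27); WM=25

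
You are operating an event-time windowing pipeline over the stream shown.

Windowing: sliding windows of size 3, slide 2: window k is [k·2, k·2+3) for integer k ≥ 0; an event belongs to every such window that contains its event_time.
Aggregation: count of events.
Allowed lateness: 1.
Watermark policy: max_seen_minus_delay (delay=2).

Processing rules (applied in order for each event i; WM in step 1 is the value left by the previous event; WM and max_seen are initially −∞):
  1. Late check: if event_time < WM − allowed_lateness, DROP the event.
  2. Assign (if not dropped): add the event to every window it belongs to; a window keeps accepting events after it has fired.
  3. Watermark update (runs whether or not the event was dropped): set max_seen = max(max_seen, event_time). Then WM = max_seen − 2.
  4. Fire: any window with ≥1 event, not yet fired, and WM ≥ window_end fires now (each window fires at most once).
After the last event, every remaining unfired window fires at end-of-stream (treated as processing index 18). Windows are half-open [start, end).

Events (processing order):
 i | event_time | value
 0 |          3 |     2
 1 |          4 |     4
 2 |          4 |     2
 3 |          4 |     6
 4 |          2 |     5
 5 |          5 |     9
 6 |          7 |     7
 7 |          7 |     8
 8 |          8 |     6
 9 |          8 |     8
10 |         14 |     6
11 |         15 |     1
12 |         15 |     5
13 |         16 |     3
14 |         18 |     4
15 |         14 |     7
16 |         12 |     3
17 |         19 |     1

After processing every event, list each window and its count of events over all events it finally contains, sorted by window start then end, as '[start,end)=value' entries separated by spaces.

i=0 t=3 v=2: → [2,5); WM=1
i=1 t=4 v=4: → [4,7),[2,5); WM=2
i=2 t=4 v=2: → [4,7),[2,5); WM=2
i=3 t=4 v=6: → [4,7),[2,5); WM=2
i=4 t=2 v=5: → [2,5),[0,3); WM=2
i=5 t=5 v=9: → [4,7); WM=3; [0,3) fires=1
i=6 t=7 v=7: → [6,9); WM=5; [2,5) fires=5
i=7 t=7 v=8: → [6,9); WM=5
i=8 t=8 v=6: → [8,11),[6,9); WM=6
i=9 t=8 v=8: → [8,11),[6,9); WM=6
i=10 t=14 v=6: → [14,17),[12,15); WM=12; [4,7) fires=4 [6,9) fires=4 [8,11) fires=2
i=11 t=15 v=1: → [14,17); WM=13
i=12 t=15 v=5: → [14,17); WM=13
i=13 t=16 v=3: → [16,19),[14,17); WM=14
i=14 t=18 v=4: → [18,21),[16,19); WM=16; [12,15) fires=1
i=15 t=14 v=7: DROP (t<16-1); WM=16
i=16 t=12 v=3: DROP (t<16-1); WM=16
i=17 t=19 v=1: → [18,21); WM=17; [14,17) fires=4

[0,3)=1 [2,5)=5 [4,7)=4 [6,9)=4 [8,11)=2 [12,15)=1 [14,17)=4 [16,19)=2 [18,21)=2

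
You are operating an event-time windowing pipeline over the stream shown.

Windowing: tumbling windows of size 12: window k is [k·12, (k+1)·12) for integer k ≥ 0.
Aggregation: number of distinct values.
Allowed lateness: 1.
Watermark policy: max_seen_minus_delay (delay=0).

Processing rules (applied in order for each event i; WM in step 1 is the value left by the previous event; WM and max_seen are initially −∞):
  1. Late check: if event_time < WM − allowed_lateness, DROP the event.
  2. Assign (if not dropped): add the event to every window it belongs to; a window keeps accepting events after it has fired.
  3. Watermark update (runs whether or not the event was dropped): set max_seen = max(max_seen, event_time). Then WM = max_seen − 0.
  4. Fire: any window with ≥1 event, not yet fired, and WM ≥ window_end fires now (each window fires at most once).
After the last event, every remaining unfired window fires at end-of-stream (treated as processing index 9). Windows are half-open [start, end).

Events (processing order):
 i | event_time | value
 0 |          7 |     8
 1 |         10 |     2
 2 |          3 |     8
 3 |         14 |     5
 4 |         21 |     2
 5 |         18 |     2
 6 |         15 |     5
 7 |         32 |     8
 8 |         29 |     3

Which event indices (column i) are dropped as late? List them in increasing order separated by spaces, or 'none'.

i=0 t=7 v=8: → [0,12); WM=7
i=1 t=10 v=2: → [0,12); WM=10
i=2 t=3 v=8: DROP (t<10-1); WM=10
i=3 t=14 v=5: → [12,24); WM=14; [0,12) fires=2
i=4 t=21 v=2: → [12,24); WM=21
i=5 t=18 v=2: DROP (t<21-1); WM=21
i=6 t=15 v=5: DROP (t<21-1); WM=21
i=7 t=32 v=8: → [24,36); WM=32; [12,24) fires=2
i=8 t=29 v=3: DROP (t<32-1); WM=32

2 5 6 8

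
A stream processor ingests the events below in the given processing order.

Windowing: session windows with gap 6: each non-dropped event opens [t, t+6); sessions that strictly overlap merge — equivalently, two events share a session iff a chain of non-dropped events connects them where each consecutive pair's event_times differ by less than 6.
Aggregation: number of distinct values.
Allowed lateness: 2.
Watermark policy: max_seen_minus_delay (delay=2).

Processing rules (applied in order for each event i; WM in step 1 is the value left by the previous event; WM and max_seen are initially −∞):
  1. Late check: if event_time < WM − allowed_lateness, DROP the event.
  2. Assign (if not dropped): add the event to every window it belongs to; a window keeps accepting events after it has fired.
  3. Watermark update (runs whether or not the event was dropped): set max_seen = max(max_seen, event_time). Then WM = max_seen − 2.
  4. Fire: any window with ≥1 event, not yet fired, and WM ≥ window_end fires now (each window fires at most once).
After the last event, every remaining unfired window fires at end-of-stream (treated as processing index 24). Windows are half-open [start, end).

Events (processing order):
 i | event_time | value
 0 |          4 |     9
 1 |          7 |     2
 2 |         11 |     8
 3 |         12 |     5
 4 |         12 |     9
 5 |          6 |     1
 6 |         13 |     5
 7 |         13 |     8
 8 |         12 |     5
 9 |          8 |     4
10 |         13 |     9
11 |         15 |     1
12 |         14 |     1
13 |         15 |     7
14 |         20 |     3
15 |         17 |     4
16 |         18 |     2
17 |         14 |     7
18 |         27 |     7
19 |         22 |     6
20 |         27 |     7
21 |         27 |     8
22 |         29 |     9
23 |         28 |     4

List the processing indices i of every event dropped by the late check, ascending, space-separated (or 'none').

5 9 17 19

i=0 t=4 v=9: → [4,10); WM=2
i=1 t=7 v=2: → [4,13); WM=5
i=2 t=11 v=8: → [4,17); WM=9
i=3 t=12 v=5: → [4,18); WM=10
i=4 t=12 v=9: → [4,18); WM=10
i=5 t=6 v=1: DROP (t<10-2); WM=10
i=6 t=13 v=5: → [4,19); WM=11
i=7 t=13 v=8: → [4,19); WM=11
i=8 t=12 v=5: → [4,19); WM=11
i=9 t=8 v=4: DROP (t<11-2); WM=11
i=10 t=13 v=9: → [4,19); WM=11
i=11 t=15 v=1: → [4,21); WM=13
i=12 t=14 v=1: → [4,21); WM=13
i=13 t=15 v=7: → [4,21); WM=13
i=14 t=20 v=3: → [4,26); WM=18
i=15 t=17 v=4: → [4,26); WM=18
i=16 t=18 v=2: → [4,26); WM=18
i=17 t=14 v=7: DROP (t<18-2); WM=18
i=18 t=27 v=7: → [27,33); WM=25
i=19 t=22 v=6: DROP (t<25-2); WM=25
i=20 t=27 v=7: → [27,33); WM=25
i=21 t=27 v=8: → [27,33); WM=25
i=22 t=29 v=9: → [27,35); WM=27
i=23 t=28 v=4: → [27,35); WM=27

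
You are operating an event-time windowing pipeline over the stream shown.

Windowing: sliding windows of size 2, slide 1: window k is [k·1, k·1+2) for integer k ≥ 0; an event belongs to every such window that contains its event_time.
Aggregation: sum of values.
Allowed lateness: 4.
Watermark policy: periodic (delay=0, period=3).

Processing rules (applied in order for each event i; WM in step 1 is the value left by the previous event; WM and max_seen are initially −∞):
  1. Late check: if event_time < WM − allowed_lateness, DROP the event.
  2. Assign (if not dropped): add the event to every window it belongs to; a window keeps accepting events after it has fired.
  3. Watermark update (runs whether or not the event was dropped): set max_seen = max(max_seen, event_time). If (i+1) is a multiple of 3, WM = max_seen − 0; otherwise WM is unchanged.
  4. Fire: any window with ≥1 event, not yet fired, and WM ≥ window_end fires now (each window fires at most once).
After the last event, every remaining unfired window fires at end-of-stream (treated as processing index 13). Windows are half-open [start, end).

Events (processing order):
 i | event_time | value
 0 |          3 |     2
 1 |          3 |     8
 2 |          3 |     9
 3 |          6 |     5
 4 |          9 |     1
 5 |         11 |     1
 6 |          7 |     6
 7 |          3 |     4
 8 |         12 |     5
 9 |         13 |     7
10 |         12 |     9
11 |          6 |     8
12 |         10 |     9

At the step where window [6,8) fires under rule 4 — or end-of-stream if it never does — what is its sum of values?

i=0 t=3 v=2: → [3,5),[2,4); WM=−∞
i=1 t=3 v=8: → [3,5),[2,4); WM=−∞
i=2 t=3 v=9: → [3,5),[2,4); WM=3
i=3 t=6 v=5: → [6,8),[5,7); WM=3
i=4 t=9 v=1: → [9,11),[8,10); WM=3
i=5 t=11 v=1: → [11,13),[10,12); WM=11; [2,4) fires=19 [3,5) fires=19 [5,7) fires=5 [6,8) fires=5 [8,10) fires=1 [9,11) fires=1
i=6 t=7 v=6: → [7,9),[6,8); WM=11; [7,9) fires=6
i=7 t=3 v=4: DROP (t<11-4); WM=11
i=8 t=12 v=5: → [12,14),[11,13); WM=12; [10,12) fires=1
i=9 t=13 v=7: → [13,15),[12,14); WM=12
i=10 t=12 v=9: → [12,14),[11,13); WM=12
i=11 t=6 v=8: DROP (t<12-4); WM=13; [11,13) fires=15
i=12 t=10 v=9: → [10,12),[9,11); WM=13

5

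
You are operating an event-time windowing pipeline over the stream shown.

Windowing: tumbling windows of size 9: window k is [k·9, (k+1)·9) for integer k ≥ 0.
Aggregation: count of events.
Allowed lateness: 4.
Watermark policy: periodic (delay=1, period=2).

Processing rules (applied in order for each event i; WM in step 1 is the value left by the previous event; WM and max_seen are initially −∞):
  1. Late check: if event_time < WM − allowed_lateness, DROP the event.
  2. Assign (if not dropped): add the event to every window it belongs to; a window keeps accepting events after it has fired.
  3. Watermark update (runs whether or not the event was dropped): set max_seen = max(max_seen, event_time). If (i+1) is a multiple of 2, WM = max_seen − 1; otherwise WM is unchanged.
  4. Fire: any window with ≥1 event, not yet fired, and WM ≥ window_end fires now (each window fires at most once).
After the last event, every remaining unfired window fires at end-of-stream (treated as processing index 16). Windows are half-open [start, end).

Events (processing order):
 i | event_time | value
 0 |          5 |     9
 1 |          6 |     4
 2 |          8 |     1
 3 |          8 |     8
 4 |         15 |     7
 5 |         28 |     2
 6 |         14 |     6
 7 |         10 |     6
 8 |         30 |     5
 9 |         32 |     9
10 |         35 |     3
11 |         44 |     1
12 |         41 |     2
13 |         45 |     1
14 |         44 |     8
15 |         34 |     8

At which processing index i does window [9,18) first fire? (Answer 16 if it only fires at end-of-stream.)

5

i=0 t=5 v=9: → [0,9); WM=−∞
i=1 t=6 v=4: → [0,9); WM=5
i=2 t=8 v=1: → [0,9); WM=5
i=3 t=8 v=8: → [0,9); WM=7
i=4 t=15 v=7: → [9,18); WM=7
i=5 t=28 v=2: → [27,36); WM=27; [0,9) fires=4 [9,18) fires=1
i=6 t=14 v=6: DROP (t<27-4); WM=27
i=7 t=10 v=6: DROP (t<27-4); WM=27
i=8 t=30 v=5: → [27,36); WM=27
i=9 t=32 v=9: → [27,36); WM=31
i=10 t=35 v=3: → [27,36); WM=31
i=11 t=44 v=1: → [36,45); WM=43; [27,36) fires=4
i=12 t=41 v=2: → [36,45); WM=43
i=13 t=45 v=1: → [45,54); WM=44
i=14 t=44 v=8: → [36,45); WM=44
i=15 t=34 v=8: DROP (t<44-4); WM=44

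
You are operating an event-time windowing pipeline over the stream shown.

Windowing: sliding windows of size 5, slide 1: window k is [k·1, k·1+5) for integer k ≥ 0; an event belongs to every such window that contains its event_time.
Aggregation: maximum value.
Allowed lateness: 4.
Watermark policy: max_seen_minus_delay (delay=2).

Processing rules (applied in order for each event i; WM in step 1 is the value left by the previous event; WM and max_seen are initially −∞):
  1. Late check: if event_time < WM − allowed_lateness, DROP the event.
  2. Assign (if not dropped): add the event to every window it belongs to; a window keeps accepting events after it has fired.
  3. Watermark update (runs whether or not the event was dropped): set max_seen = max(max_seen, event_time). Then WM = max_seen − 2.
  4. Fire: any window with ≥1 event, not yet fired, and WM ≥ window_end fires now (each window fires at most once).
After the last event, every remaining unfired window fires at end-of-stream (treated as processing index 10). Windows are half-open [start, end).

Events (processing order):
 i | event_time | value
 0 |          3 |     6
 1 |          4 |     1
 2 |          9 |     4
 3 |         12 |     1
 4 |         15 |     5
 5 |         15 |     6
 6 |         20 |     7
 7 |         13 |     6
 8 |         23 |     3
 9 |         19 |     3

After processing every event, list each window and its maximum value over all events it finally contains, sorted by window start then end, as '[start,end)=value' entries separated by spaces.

i=0 t=3 v=6: → [3,8),[2,7),[1,6),[0,5); WM=1
i=1 t=4 v=1: → [4,9),[3,8),[2,7),[1,6),[0,5); WM=2
i=2 t=9 v=4: → [9,14),[8,13),[7,12),[6,11),[5,10); WM=7; [0,5) fires=6 [1,6) fires=6 [2,7) fires=6
i=3 t=12 v=1: → [12,17),[11,16),[10,15),[9,14),[8,13); WM=10; [3,8) fires=6 [4,9) fires=1 [5,10) fires=4
i=4 t=15 v=5: → [15,20),[14,19),[13,18),[12,17),[11,16); WM=13; [6,11) fires=4 [7,12) fires=4 [8,13) fires=4
i=5 t=15 v=6: → [15,20),[14,19),[13,18),[12,17),[11,16); WM=13
i=6 t=20 v=7: → [20,25),[19,24),[18,23),[17,22),[16,21); WM=18; [9,14) fires=4 [10,15) fires=1 [11,16) fires=6 [12,17) fires=6 [13,18) fires=6
i=7 t=13 v=6: DROP (t<18-4); WM=18
i=8 t=23 v=3: → [23,28),[22,27),[21,26),[20,25),[19,24); WM=21; [14,19) fires=6 [15,20) fires=6 [16,21) fires=7
i=9 t=19 v=3: → [19,24),[18,23),[17,22),[16,21),[15,20); WM=21

[0,5)=6 [1,6)=6 [2,7)=6 [3,8)=6 [4,9)=1 [5,10)=4 [6,11)=4 [7,12)=4 [8,13)=4 [9,14)=4 [10,15)=1 [11,16)=6 [12,17)=6 [13,18)=6 [14,19)=6 [15,20)=6 [16,21)=7 [17,22)=7 [18,23)=7 [19,24)=7 [20,25)=7 [21,26)=3 [22,27)=3 [23,28)=3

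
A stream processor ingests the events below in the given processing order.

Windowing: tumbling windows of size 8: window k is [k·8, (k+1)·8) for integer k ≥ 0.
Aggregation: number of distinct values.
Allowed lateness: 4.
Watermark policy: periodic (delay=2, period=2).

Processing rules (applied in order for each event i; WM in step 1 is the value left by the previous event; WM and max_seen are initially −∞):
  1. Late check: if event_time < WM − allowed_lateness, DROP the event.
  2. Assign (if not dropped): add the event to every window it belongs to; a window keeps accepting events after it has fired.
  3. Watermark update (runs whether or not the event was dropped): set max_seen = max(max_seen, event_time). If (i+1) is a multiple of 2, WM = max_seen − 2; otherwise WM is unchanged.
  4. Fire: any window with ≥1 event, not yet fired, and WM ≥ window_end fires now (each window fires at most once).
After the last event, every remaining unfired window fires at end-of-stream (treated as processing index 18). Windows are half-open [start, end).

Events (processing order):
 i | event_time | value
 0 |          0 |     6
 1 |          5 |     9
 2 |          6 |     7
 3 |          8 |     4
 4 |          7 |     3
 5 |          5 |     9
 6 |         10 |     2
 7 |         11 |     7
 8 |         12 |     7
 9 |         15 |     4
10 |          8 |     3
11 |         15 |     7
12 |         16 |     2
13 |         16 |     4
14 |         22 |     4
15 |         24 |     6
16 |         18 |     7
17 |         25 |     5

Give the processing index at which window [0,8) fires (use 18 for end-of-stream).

i=0 t=0 v=6: → [0,8); WM=−∞
i=1 t=5 v=9: → [0,8); WM=3
i=2 t=6 v=7: → [0,8); WM=3
i=3 t=8 v=4: → [8,16); WM=6
i=4 t=7 v=3: → [0,8); WM=6
i=5 t=5 v=9: → [0,8); WM=6
i=6 t=10 v=2: → [8,16); WM=6
i=7 t=11 v=7: → [8,16); WM=9; [0,8) fires=4
i=8 t=12 v=7: → [8,16); WM=9
i=9 t=15 v=4: → [8,16); WM=13
i=10 t=8 v=3: DROP (t<13-4); WM=13
i=11 t=15 v=7: → [8,16); WM=13
i=12 t=16 v=2: → [16,24); WM=13
i=13 t=16 v=4: → [16,24); WM=14
i=14 t=22 v=4: → [16,24); WM=14
i=15 t=24 v=6: → [24,32); WM=22; [8,16) fires=3
i=16 t=18 v=7: → [16,24); WM=22
i=17 t=25 v=5: → [24,32); WM=23

7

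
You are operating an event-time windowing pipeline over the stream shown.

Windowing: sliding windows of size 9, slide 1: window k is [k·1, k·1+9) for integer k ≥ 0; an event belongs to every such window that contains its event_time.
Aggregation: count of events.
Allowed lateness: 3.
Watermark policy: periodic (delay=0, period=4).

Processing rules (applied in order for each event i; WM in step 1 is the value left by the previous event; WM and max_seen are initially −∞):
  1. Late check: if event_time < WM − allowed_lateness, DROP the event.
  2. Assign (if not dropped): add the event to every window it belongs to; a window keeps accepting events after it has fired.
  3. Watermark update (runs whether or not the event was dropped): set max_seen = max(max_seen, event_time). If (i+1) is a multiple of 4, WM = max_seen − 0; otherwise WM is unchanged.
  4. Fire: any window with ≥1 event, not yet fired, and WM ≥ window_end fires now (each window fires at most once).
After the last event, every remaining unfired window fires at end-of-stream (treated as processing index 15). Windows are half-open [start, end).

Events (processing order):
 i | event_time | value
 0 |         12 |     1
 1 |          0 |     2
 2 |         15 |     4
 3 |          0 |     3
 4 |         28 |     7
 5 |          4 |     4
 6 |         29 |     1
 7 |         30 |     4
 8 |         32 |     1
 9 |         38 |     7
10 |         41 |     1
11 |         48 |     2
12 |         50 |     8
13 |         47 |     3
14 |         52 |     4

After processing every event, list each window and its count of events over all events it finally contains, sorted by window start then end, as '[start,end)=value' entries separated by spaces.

[0,9)=2 [4,13)=1 [5,14)=1 [6,15)=1 [7,16)=2 [8,17)=2 [9,18)=2 [10,19)=2 [11,20)=2 [12,21)=2 [13,22)=1 [14,23)=1 [15,24)=1 [20,29)=1 [21,30)=2 [22,31)=3 [23,32)=3 [24,33)=4 [25,34)=4 [26,35)=4 [27,36)=4 [28,37)=4 [29,38)=3 [30,39)=3 [31,40)=2 [32,41)=2 [33,42)=2 [34,43)=2 [35,44)=2 [36,45)=2 [37,46)=2 [38,47)=2 [39,48)=2 [40,49)=3 [41,50)=3 [42,51)=3 [43,52)=3 [44,53)=4 [45,54)=4 [46,55)=4 [47,56)=4 [48,57)=3 [49,58)=2 [50,59)=2 [51,60)=1 [52,61)=1

i=0 t=12 v=1: → [12,21),[11,20),[10,19),[9,18),[8,17),[7,16),[6,15),[5,14),[4,13); WM=−∞
i=1 t=0 v=2: → [0,9); WM=−∞
i=2 t=15 v=4: → [15,24),[14,23),[13,22),[12,21),[11,20),[10,19),[9,18),[8,17),[7,16); WM=−∞
i=3 t=0 v=3: → [0,9); WM=15; [0,9) fires=2 [4,13) fires=1 [5,14) fires=1 [6,15) fires=1
i=4 t=28 v=7: → [28,37),[27,36),[26,35),[25,34),[24,33),[23,32),[22,31),[21,30),[20,29); WM=15
i=5 t=4 v=4: DROP (t<15-3); WM=15
i=6 t=29 v=1: → [29,38),[28,37),[27,36),[26,35),[25,34),[24,33),[23,32),[22,31),[21,30); WM=15
i=7 t=30 v=4: → [30,39),[29,38),[28,37),[27,36),[26,35),[25,34),[24,33),[23,32),[22,31); WM=30; [7,16) fires=2 [8,17) fires=2 [9,18) fires=2 [10,19) fires=2 [11,20) fires=2 [12,21) fires=2 [13,22) fires=1 [14,23) fires=1 [15,24) fires=1 [20,29) fires=1 [21,30) fires=2
i=8 t=32 v=1: → [32,41),[31,40),[30,39),[29,38),[28,37),[27,36),[26,35),[25,34),[24,33); WM=30
i=9 t=38 v=7: → [38,47),[37,46),[36,45),[35,44),[34,43),[33,42),[32,41),[31,40),[30,39); WM=30
i=10 t=41 v=1: → [41,50),[40,49),[39,48),[38,47),[37,46),[36,45),[35,44),[34,43),[33,42); WM=30
i=11 t=48 v=2: → [48,57),[47,56),[46,55),[45,54),[44,53),[43,52),[42,51),[41,50),[40,49); WM=48; [22,31) fires=3 [23,32) fires=3 [24,33) fires=4 [25,34) fires=4 [26,35) fires=4 [27,36) fires=4 [28,37) fires=4 [29,38) fires=3 [30,39) fires=3 [31,40) fires=2 [32,41) fires=2 [33,42) fires=2 [34,43) fires=2 [35,44) fires=2 [36,45) fires=2 [37,46) fires=2 [38,47) fires=2 [39,48) fires=1
i=12 t=50 v=8: → [50,59),[49,58),[48,57),[47,56),[46,55),[45,54),[44,53),[43,52),[42,51); WM=48
i=13 t=47 v=3: → [47,56),[46,55),[45,54),[44,53),[43,52),[42,51),[41,50),[40,49),[39,48); WM=48
i=14 t=52 v=4: → [52,61),[51,60),[50,59),[49,58),[48,57),[47,56),[46,55),[45,54),[44,53); WM=48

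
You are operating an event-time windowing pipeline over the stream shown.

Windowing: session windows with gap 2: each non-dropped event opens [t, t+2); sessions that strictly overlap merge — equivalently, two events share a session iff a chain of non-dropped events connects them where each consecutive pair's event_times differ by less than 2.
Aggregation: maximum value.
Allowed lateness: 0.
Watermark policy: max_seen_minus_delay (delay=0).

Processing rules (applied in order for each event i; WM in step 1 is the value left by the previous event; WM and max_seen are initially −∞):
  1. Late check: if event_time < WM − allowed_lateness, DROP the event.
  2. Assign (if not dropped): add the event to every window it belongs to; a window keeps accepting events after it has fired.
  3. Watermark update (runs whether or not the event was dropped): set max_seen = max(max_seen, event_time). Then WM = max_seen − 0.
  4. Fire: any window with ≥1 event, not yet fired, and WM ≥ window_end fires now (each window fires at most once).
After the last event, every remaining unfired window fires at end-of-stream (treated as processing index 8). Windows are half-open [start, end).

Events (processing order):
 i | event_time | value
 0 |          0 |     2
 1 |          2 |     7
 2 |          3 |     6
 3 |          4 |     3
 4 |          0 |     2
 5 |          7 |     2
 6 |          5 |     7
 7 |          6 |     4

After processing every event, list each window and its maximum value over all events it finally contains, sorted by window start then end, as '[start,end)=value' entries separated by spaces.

i=0 t=0 v=2: → [0,2); WM=0
i=1 t=2 v=7: → [2,4); WM=2
i=2 t=3 v=6: → [2,5); WM=3
i=3 t=4 v=3: → [2,6); WM=4
i=4 t=0 v=2: DROP (t<4-0); WM=4
i=5 t=7 v=2: → [7,9); WM=7
i=6 t=5 v=7: DROP (t<7-0); WM=7
i=7 t=6 v=4: DROP (t<7-0); WM=7

[0,2)=2 [2,6)=7 [7,9)=2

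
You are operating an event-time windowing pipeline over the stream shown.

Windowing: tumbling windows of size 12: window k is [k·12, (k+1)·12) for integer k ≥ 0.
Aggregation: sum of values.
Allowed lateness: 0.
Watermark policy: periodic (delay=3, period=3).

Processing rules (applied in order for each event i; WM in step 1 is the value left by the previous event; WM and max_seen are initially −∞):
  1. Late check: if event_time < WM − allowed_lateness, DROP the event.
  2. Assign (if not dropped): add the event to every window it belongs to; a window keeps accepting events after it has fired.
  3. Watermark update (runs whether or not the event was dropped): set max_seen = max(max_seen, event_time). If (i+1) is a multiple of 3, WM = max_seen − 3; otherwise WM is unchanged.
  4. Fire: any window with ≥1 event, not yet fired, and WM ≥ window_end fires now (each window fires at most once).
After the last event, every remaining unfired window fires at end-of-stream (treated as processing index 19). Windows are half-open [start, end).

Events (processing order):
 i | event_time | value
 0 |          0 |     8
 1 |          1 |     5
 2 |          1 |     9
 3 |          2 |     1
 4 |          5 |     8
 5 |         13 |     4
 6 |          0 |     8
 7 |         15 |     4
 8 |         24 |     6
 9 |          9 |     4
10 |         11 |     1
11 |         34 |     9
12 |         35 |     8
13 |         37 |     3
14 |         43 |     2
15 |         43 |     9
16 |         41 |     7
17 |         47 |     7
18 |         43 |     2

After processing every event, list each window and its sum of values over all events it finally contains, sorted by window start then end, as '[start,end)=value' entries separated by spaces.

[0,12)=31 [12,24)=8 [24,36)=23 [36,48)=28

i=0 t=0 v=8: → [0,12); WM=−∞
i=1 t=1 v=5: → [0,12); WM=−∞
i=2 t=1 v=9: → [0,12); WM=-2
i=3 t=2 v=1: → [0,12); WM=-2
i=4 t=5 v=8: → [0,12); WM=-2
i=5 t=13 v=4: → [12,24); WM=10
i=6 t=0 v=8: DROP (t<10-0); WM=10
i=7 t=15 v=4: → [12,24); WM=10
i=8 t=24 v=6: → [24,36); WM=21; [0,12) fires=31
i=9 t=9 v=4: DROP (t<21-0); WM=21
i=10 t=11 v=1: DROP (t<21-0); WM=21
i=11 t=34 v=9: → [24,36); WM=31; [12,24) fires=8
i=12 t=35 v=8: → [24,36); WM=31
i=13 t=37 v=3: → [36,48); WM=31
i=14 t=43 v=2: → [36,48); WM=40; [24,36) fires=23
i=15 t=43 v=9: → [36,48); WM=40
i=16 t=41 v=7: → [36,48); WM=40
i=17 t=47 v=7: → [36,48); WM=44
i=18 t=43 v=2: DROP (t<44-0); WM=44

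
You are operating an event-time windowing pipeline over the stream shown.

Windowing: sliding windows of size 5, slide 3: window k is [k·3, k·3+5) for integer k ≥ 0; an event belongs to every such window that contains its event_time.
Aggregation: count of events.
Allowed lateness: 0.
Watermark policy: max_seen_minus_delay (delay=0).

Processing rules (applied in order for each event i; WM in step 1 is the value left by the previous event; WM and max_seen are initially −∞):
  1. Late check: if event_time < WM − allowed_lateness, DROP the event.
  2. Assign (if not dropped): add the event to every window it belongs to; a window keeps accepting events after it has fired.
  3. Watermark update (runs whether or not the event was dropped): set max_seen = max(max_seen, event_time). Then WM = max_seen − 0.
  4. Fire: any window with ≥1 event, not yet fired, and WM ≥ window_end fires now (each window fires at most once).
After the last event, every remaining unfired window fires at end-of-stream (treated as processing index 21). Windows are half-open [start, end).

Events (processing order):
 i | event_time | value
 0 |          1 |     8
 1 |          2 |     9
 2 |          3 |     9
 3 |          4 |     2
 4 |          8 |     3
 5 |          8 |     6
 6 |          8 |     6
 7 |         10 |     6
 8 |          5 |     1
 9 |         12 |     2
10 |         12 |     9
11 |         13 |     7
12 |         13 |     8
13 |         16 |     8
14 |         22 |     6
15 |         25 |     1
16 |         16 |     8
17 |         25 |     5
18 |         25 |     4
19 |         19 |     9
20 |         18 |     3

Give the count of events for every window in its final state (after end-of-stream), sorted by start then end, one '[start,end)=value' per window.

[0,5)=4 [3,8)=2 [6,11)=4 [9,14)=5 [12,17)=5 [15,20)=1 [18,23)=1 [21,26)=4 [24,29)=3

i=0 t=1 v=8: → [0,5); WM=1
i=1 t=2 v=9: → [0,5); WM=2
i=2 t=3 v=9: → [3,8),[0,5); WM=3
i=3 t=4 v=2: → [3,8),[0,5); WM=4
i=4 t=8 v=3: → [6,11); WM=8; [0,5) fires=4 [3,8) fires=2
i=5 t=8 v=6: → [6,11); WM=8
i=6 t=8 v=6: → [6,11); WM=8
i=7 t=10 v=6: → [9,14),[6,11); WM=10
i=8 t=5 v=1: DROP (t<10-0); WM=10
i=9 t=12 v=2: → [12,17),[9,14); WM=12; [6,11) fires=4
i=10 t=12 v=9: → [12,17),[9,14); WM=12
i=11 t=13 v=7: → [12,17),[9,14); WM=13
i=12 t=13 v=8: → [12,17),[9,14); WM=13
i=13 t=16 v=8: → [15,20),[12,17); WM=16; [9,14) fires=5
i=14 t=22 v=6: → [21,26),[18,23); WM=22; [12,17) fires=5 [15,20) fires=1
i=15 t=25 v=1: → [24,29),[21,26); WM=25; [18,23) fires=1
i=16 t=16 v=8: DROP (t<25-0); WM=25
i=17 t=25 v=5: → [24,29),[21,26); WM=25
i=18 t=25 v=4: → [24,29),[21,26); WM=25
i=19 t=19 v=9: DROP (t<25-0); WM=25
i=20 t=18 v=3: DROP (t<25-0); WM=25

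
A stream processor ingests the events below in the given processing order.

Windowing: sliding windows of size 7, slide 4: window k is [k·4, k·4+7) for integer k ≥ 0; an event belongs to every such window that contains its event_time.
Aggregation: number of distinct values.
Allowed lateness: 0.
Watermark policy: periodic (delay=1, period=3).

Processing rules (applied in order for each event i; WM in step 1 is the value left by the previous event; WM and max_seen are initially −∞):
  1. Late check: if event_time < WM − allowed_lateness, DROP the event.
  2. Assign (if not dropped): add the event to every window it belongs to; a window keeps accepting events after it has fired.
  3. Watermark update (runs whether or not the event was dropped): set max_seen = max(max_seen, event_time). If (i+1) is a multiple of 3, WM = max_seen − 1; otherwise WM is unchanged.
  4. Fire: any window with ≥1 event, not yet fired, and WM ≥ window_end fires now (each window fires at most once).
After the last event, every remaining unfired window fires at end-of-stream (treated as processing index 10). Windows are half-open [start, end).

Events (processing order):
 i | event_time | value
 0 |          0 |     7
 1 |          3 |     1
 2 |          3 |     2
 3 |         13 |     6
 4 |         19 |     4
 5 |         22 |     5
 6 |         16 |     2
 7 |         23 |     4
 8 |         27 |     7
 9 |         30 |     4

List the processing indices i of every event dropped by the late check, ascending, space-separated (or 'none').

i=0 t=0 v=7: → [0,7); WM=−∞
i=1 t=3 v=1: → [0,7); WM=−∞
i=2 t=3 v=2: → [0,7); WM=2
i=3 t=13 v=6: → [12,19),[8,15); WM=2
i=4 t=19 v=4: → [16,23); WM=2
i=5 t=22 v=5: → [20,27),[16,23); WM=21; [0,7) fires=3 [8,15) fires=1 [12,19) fires=1
i=6 t=16 v=2: DROP (t<21-0); WM=21
i=7 t=23 v=4: → [20,27); WM=21
i=8 t=27 v=7: → [24,31); WM=26; [16,23) fires=2
i=9 t=30 v=4: → [28,35),[24,31); WM=26

6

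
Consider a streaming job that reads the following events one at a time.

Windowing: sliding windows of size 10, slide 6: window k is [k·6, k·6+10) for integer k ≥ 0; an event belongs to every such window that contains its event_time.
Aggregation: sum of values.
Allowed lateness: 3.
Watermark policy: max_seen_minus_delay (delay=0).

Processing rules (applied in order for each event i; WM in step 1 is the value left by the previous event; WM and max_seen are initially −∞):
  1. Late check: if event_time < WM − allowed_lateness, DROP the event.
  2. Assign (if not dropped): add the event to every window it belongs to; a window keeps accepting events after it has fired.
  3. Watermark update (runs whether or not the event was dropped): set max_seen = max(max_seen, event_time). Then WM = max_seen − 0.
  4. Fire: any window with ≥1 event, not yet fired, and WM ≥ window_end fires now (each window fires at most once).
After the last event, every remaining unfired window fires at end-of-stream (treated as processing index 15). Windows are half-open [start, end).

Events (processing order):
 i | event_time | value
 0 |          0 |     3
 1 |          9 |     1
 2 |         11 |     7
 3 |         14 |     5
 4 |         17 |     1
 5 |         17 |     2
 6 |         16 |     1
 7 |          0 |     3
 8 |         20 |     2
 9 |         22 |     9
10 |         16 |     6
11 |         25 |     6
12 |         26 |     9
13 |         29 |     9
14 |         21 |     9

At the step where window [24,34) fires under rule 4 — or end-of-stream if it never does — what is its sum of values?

24

i=0 t=0 v=3: → [0,10); WM=0
i=1 t=9 v=1: → [6,16),[0,10); WM=9
i=2 t=11 v=7: → [6,16); WM=11; [0,10) fires=4
i=3 t=14 v=5: → [12,22),[6,16); WM=14
i=4 t=17 v=1: → [12,22); WM=17; [6,16) fires=13
i=5 t=17 v=2: → [12,22); WM=17
i=6 t=16 v=1: → [12,22); WM=17
i=7 t=0 v=3: DROP (t<17-3); WM=17
i=8 t=20 v=2: → [18,28),[12,22); WM=20
i=9 t=22 v=9: → [18,28); WM=22; [12,22) fires=11
i=10 t=16 v=6: DROP (t<22-3); WM=22
i=11 t=25 v=6: → [24,34),[18,28); WM=25
i=12 t=26 v=9: → [24,34),[18,28); WM=26
i=13 t=29 v=9: → [24,34); WM=29; [18,28) fires=26
i=14 t=21 v=9: DROP (t<29-3); WM=29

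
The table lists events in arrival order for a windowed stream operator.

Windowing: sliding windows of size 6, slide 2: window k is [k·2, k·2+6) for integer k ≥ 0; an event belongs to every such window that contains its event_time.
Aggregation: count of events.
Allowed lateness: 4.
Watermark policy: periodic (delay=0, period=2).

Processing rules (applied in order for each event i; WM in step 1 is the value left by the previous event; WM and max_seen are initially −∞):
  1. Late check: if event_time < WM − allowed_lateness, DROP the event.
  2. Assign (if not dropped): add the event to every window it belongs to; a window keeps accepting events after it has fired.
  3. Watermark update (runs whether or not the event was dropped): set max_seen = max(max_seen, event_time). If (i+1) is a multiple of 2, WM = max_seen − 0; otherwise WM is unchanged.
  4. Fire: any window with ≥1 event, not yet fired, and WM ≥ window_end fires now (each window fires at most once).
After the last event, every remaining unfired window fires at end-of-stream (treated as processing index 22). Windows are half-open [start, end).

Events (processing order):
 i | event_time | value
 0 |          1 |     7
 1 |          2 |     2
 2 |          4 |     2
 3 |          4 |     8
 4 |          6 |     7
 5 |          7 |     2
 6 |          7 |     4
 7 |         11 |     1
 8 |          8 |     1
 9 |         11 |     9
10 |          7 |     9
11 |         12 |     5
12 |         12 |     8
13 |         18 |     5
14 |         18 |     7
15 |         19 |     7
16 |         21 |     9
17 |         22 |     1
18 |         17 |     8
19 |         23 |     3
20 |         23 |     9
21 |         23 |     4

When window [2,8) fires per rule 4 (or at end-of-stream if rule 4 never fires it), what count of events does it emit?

i=0 t=1 v=7: → [0,6); WM=−∞
i=1 t=2 v=2: → [2,8),[0,6); WM=2
i=2 t=4 v=2: → [4,10),[2,8),[0,6); WM=2
i=3 t=4 v=8: → [4,10),[2,8),[0,6); WM=4
i=4 t=6 v=7: → [6,12),[4,10),[2,8); WM=4
i=5 t=7 v=2: → [6,12),[4,10),[2,8); WM=7; [0,6) fires=4
i=6 t=7 v=4: → [6,12),[4,10),[2,8); WM=7
i=7 t=11 v=1: → [10,16),[8,14),[6,12); WM=11; [2,8) fires=6 [4,10) fires=5
i=8 t=8 v=1: → [8,14),[6,12),[4,10); WM=11
i=9 t=11 v=9: → [10,16),[8,14),[6,12); WM=11
i=10 t=7 v=9: → [6,12),[4,10),[2,8); WM=11
i=11 t=12 v=5: → [12,18),[10,16),[8,14); WM=12; [6,12) fires=7
i=12 t=12 v=8: → [12,18),[10,16),[8,14); WM=12
i=13 t=18 v=5: → [18,24),[16,22),[14,20); WM=18; [8,14) fires=5 [10,16) fires=4 [12,18) fires=2
i=14 t=18 v=7: → [18,24),[16,22),[14,20); WM=18
i=15 t=19 v=7: → [18,24),[16,22),[14,20); WM=19
i=16 t=21 v=9: → [20,26),[18,24),[16,22); WM=19
i=17 t=22 v=1: → [22,28),[20,26),[18,24); WM=22; [14,20) fires=3 [16,22) fires=4
i=18 t=17 v=8: DROP (t<22-4); WM=22
i=19 t=23 v=3: → [22,28),[20,26),[18,24); WM=23
i=20 t=23 v=9: → [22,28),[20,26),[18,24); WM=23
i=21 t=23 v=4: → [22,28),[20,26),[18,24); WM=23

6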